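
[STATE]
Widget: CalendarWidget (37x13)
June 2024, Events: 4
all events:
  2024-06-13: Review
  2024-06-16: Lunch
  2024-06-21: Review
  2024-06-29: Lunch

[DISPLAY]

              June 2024              
Mo Tu We Th Fr Sa Su                 
                1  2                 
 3  4  5  6  7  8  9                 
10 11 12 13* 14 15 16*               
17 18 19 20 21* 22 23                
24 25 26 27 28 29* 30                
                                     
                                     
                                     
                                     
                                     
                                     


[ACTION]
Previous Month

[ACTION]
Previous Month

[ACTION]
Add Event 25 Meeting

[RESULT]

              April 2024             
Mo Tu We Th Fr Sa Su                 
 1  2  3  4  5  6  7                 
 8  9 10 11 12 13 14                 
15 16 17 18 19 20 21                 
22 23 24 25* 26 27 28                
29 30                                
                                     
                                     
                                     
                                     
                                     
                                     


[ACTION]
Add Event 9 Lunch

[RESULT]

              April 2024             
Mo Tu We Th Fr Sa Su                 
 1  2  3  4  5  6  7                 
 8  9* 10 11 12 13 14                
15 16 17 18 19 20 21                 
22 23 24 25* 26 27 28                
29 30                                
                                     
                                     
                                     
                                     
                                     
                                     


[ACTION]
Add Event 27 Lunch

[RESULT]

              April 2024             
Mo Tu We Th Fr Sa Su                 
 1  2  3  4  5  6  7                 
 8  9* 10 11 12 13 14                
15 16 17 18 19 20 21                 
22 23 24 25* 26 27* 28               
29 30                                
                                     
                                     
                                     
                                     
                                     
                                     


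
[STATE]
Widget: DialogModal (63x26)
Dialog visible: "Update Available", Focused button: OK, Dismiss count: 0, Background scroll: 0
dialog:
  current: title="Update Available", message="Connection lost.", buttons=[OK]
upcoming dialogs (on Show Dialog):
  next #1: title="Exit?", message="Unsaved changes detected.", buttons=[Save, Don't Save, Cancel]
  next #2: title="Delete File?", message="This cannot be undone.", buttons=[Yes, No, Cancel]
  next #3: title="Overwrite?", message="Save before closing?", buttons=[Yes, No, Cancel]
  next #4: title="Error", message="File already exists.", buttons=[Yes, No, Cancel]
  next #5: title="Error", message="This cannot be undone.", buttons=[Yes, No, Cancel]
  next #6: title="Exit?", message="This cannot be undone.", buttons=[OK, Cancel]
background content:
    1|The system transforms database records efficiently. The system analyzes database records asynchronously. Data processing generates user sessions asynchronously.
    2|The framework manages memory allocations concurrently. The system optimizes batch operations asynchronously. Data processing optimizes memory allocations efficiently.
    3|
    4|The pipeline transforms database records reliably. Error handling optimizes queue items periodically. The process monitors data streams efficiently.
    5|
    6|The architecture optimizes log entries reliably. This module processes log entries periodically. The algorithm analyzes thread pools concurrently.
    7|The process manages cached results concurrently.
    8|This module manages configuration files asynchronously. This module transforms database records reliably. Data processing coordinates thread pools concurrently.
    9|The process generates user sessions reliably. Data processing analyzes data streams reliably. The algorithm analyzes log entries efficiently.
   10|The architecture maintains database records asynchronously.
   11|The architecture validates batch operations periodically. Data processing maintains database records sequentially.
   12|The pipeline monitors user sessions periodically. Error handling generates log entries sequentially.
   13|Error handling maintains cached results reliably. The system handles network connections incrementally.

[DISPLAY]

The system transforms database records efficiently. The system 
The framework manages memory allocations concurrently. The syst
                                                               
The pipeline transforms database records reliably. Error handli
                                                               
The architecture optimizes log entries reliably. This module pr
The process manages cached results concurrently.               
This module manages configuration files asynchronously. This mo
The process generates user sessions reliably. Data processing a
The architecture maintains database records asynchronously.    
The architecture vali┌──────────────────┐ns periodically. Data 
The pipeline monitors│ Update Available │dically. Error handlin
Error handling mainta│ Connection lost. │eliably. The system ha
                     │       [OK]       │                      
                     └──────────────────┘                      
                                                               
                                                               
                                                               
                                                               
                                                               
                                                               
                                                               
                                                               
                                                               
                                                               
                                                               


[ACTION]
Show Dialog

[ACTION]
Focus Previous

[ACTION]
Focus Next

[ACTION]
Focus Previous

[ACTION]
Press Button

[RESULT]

The system transforms database records efficiently. The system 
The framework manages memory allocations concurrently. The syst
                                                               
The pipeline transforms database records reliably. Error handli
                                                               
The architecture optimizes log entries reliably. This module pr
The process manages cached results concurrently.               
This module manages configuration files asynchronously. This mo
The process generates user sessions reliably. Data processing a
The architecture maintains database records asynchronously.    
The architecture validates batch operations periodically. Data 
The pipeline monitors user sessions periodically. Error handlin
Error handling maintains cached results reliably. The system ha
                                                               
                                                               
                                                               
                                                               
                                                               
                                                               
                                                               
                                                               
                                                               
                                                               
                                                               
                                                               
                                                               


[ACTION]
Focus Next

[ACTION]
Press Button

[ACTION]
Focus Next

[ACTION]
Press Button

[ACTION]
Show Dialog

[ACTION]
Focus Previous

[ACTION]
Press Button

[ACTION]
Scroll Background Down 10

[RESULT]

The architecture validates batch operations periodically. Data 
The pipeline monitors user sessions periodically. Error handlin
Error handling maintains cached results reliably. The system ha
                                                               
                                                               
                                                               
                                                               
                                                               
                                                               
                                                               
                                                               
                                                               
                                                               
                                                               
                                                               
                                                               
                                                               
                                                               
                                                               
                                                               
                                                               
                                                               
                                                               
                                                               
                                                               
                                                               


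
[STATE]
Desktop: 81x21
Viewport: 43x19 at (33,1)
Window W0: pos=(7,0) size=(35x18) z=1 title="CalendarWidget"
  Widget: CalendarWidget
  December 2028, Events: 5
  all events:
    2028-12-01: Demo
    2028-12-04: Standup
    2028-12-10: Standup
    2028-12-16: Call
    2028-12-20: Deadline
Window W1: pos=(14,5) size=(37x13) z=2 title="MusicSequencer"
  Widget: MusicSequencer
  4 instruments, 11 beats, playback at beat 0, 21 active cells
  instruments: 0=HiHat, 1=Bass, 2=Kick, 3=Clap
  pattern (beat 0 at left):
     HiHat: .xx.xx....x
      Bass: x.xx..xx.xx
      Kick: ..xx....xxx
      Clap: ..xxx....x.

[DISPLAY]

        ┃                                  
────────┨                                  
        ┃                                  
        ┃                                  
━━━━━━━━━━━━━━━━━┓                         
                 ┃                         
─────────────────┨                         
                 ┃                         
                 ┃                         
                 ┃                         
                 ┃                         
                 ┃                         
                 ┃                         
                 ┃                         
                 ┃                         
                 ┃                         
━━━━━━━━━━━━━━━━━┛                         
                                           
                                           


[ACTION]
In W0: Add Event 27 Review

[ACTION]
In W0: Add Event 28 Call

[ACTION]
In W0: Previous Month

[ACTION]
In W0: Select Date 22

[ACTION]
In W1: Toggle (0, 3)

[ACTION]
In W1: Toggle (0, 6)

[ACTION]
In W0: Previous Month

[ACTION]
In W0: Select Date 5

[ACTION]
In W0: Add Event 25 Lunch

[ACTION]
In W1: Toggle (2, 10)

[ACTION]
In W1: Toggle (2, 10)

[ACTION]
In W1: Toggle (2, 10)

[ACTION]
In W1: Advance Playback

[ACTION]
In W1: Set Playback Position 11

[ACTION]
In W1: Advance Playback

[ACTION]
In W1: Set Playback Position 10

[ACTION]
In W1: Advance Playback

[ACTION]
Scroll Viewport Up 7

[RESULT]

━━━━━━━━┓                                  
        ┃                                  
────────┨                                  
        ┃                                  
        ┃                                  
━━━━━━━━━━━━━━━━━┓                         
                 ┃                         
─────────────────┨                         
                 ┃                         
                 ┃                         
                 ┃                         
                 ┃                         
                 ┃                         
                 ┃                         
                 ┃                         
                 ┃                         
                 ┃                         
━━━━━━━━━━━━━━━━━┛                         
                                           


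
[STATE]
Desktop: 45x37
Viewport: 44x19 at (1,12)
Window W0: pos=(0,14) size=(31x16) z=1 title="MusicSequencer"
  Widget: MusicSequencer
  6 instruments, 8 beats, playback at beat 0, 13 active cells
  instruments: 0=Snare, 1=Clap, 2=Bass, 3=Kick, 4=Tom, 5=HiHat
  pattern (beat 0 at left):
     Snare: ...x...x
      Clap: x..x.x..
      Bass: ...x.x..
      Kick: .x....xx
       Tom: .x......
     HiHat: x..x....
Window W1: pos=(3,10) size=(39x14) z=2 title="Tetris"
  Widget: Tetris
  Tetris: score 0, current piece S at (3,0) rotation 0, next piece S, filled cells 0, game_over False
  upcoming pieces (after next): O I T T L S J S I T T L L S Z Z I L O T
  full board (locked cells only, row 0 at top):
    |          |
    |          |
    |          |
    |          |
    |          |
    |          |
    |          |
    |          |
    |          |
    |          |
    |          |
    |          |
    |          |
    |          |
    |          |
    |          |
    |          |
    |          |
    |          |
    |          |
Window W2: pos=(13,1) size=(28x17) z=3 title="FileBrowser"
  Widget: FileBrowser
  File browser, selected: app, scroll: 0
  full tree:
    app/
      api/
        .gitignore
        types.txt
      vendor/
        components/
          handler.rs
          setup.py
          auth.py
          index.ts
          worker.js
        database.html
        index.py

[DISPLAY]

  ┠─────────┃                          ┃┨   
  ┃         ┃                          ┃┃   
━━┃         ┃                          ┃┃   
 M┃         ┃                          ┃┃   
──┃         ┃                          ┃┃   
  ┃         ┗━━━━━━━━━━━━━━━━━━━━━━━━━━┛┃   
 S┃          │                          ┃   
  ┃          │Score:                    ┃   
  ┃          │0                         ┃   
  ┃          │                          ┃   
  ┃          │                          ┃   
 H┗━━━━━━━━━━━━━━━━━━━━━━━━━━━━━━━━━━━━━┛   
                             ┃              
                             ┃              
                             ┃              
                             ┃              
                             ┃              
━━━━━━━━━━━━━━━━━━━━━━━━━━━━━┛              
                                            


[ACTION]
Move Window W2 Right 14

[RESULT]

  ┠─────────────┃                          ┃
  ┃          │Ne┃                          ┃
━━┃          │ ░┃                          ┃
 M┃          │░░┃                          ┃
──┃          │  ┃                          ┃
  ┃          │  ┗━━━━━━━━━━━━━━━━━━━━━━━━━━┛
 S┃          │                          ┃   
  ┃          │Score:                    ┃   
  ┃          │0                         ┃   
  ┃          │                          ┃   
  ┃          │                          ┃   
 H┗━━━━━━━━━━━━━━━━━━━━━━━━━━━━━━━━━━━━━┛   
                             ┃              
                             ┃              
                             ┃              
                             ┃              
                             ┃              
━━━━━━━━━━━━━━━━━━━━━━━━━━━━━┛              
                                            


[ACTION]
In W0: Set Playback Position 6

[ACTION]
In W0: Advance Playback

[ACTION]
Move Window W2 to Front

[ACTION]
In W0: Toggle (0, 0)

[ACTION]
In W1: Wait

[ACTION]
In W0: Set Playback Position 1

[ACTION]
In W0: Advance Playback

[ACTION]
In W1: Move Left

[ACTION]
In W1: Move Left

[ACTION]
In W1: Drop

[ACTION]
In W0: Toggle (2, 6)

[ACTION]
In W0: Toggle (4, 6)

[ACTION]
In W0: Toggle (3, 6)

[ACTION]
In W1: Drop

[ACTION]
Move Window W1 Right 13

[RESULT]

     ┠──────────┃                          ┃
     ┃          ┃                          ┃
━━━━━┃          ┃                          ┃
 Musi┃          ┃                          ┃
─────┃          ┃                          ┃
     ┃          ┗━━━━━━━━━━━━━━━━━━━━━━━━━━┛
 Snar┃          │                          ┃
  Cla┃          │Score:                    ┃
  Bas┃          │0                         ┃
  Kic┃          │                          ┃
   To┃          │                          ┃
 HiHa┗━━━━━━━━━━━━━━━━━━━━━━━━━━━━━━━━━━━━━┛
                             ┃              
                             ┃              
                             ┃              
                             ┃              
                             ┃              
━━━━━━━━━━━━━━━━━━━━━━━━━━━━━┛              
                                            


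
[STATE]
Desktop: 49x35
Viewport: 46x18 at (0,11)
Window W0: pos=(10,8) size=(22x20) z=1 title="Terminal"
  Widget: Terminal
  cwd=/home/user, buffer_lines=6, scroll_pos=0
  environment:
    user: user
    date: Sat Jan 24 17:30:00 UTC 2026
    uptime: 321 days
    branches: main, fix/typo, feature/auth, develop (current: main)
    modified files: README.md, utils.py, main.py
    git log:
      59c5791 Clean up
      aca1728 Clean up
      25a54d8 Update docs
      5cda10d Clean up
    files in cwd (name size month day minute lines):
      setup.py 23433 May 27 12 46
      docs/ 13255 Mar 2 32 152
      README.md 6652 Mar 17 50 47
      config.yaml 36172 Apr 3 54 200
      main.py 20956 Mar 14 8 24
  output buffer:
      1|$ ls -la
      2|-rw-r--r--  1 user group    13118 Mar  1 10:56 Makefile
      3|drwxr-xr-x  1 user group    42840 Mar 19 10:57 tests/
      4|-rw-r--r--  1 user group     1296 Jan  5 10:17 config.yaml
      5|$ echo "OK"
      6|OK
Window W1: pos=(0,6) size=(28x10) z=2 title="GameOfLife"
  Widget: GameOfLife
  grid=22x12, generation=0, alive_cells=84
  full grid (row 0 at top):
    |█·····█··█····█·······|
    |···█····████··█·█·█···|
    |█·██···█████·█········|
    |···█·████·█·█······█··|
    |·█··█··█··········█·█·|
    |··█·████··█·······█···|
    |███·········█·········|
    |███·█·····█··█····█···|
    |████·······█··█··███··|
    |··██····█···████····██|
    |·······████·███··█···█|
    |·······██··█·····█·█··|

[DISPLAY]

┃·█··█··█··········█·█·    ┃   ┃              
┃··█·████··█·······█···    ┃r g┃              
┃███·········█·········    ┃r g┃              
┃███·█·····█··█····█···    ┃r g┃              
┗━━━━━━━━━━━━━━━━━━━━━━━━━━┛   ┃              
          ┃OK                  ┃              
          ┃$ █                 ┃              
          ┃                    ┃              
          ┃                    ┃              
          ┃                    ┃              
          ┃                    ┃              
          ┃                    ┃              
          ┃                    ┃              
          ┃                    ┃              
          ┃                    ┃              
          ┃                    ┃              
          ┗━━━━━━━━━━━━━━━━━━━━┛              
                                              


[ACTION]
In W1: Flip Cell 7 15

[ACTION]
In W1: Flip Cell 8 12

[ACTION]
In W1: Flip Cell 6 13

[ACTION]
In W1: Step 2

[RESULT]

┃··█·······██······██··    ┃   ┃              
┃····█·██··██·█········    ┃r g┃              
┃·█·██·██····██·····█··    ┃r g┃              
┃·····█·····█·█··█···█·    ┃r g┃              
┗━━━━━━━━━━━━━━━━━━━━━━━━━━┛   ┃              
          ┃OK                  ┃              
          ┃$ █                 ┃              
          ┃                    ┃              
          ┃                    ┃              
          ┃                    ┃              
          ┃                    ┃              
          ┃                    ┃              
          ┃                    ┃              
          ┃                    ┃              
          ┃                    ┃              
          ┃                    ┃              
          ┗━━━━━━━━━━━━━━━━━━━━┛              
                                              


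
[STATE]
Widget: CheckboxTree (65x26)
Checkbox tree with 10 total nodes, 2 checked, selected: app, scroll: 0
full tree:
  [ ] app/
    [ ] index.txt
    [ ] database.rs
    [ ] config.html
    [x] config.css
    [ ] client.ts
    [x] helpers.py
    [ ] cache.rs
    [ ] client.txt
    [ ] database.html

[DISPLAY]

>[-] app/                                                        
   [ ] index.txt                                                 
   [ ] database.rs                                               
   [ ] config.html                                               
   [x] config.css                                                
   [ ] client.ts                                                 
   [x] helpers.py                                                
   [ ] cache.rs                                                  
   [ ] client.txt                                                
   [ ] database.html                                             
                                                                 
                                                                 
                                                                 
                                                                 
                                                                 
                                                                 
                                                                 
                                                                 
                                                                 
                                                                 
                                                                 
                                                                 
                                                                 
                                                                 
                                                                 
                                                                 


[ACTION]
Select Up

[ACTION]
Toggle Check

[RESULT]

>[x] app/                                                        
   [x] index.txt                                                 
   [x] database.rs                                               
   [x] config.html                                               
   [x] config.css                                                
   [x] client.ts                                                 
   [x] helpers.py                                                
   [x] cache.rs                                                  
   [x] client.txt                                                
   [x] database.html                                             
                                                                 
                                                                 
                                                                 
                                                                 
                                                                 
                                                                 
                                                                 
                                                                 
                                                                 
                                                                 
                                                                 
                                                                 
                                                                 
                                                                 
                                                                 
                                                                 


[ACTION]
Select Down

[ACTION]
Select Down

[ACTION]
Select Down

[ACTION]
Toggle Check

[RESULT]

 [-] app/                                                        
   [x] index.txt                                                 
   [x] database.rs                                               
>  [ ] config.html                                               
   [x] config.css                                                
   [x] client.ts                                                 
   [x] helpers.py                                                
   [x] cache.rs                                                  
   [x] client.txt                                                
   [x] database.html                                             
                                                                 
                                                                 
                                                                 
                                                                 
                                                                 
                                                                 
                                                                 
                                                                 
                                                                 
                                                                 
                                                                 
                                                                 
                                                                 
                                                                 
                                                                 
                                                                 


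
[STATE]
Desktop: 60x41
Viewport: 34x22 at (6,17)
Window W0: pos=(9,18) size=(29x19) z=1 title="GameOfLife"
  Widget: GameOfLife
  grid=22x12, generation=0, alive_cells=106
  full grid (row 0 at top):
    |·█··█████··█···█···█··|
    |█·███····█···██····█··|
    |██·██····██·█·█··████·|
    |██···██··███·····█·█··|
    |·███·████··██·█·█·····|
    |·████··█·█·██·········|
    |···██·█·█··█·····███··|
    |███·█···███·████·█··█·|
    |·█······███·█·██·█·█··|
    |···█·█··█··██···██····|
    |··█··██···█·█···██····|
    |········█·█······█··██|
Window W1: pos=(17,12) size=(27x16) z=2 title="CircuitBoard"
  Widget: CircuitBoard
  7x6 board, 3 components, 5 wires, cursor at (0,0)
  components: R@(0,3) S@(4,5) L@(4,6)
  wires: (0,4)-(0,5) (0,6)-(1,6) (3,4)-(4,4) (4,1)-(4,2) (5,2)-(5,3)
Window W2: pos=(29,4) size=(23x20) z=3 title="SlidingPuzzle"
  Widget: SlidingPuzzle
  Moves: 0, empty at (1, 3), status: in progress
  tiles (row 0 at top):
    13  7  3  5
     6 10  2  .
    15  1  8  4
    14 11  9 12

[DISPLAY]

           ┃           ┃          
   ┏━━━━━━━┃1          ┃          
   ┃ GameOf┃           ┃          
   ┠───────┃2          ┃          
   ┃Gen: 0 ┃           ┃          
   ┃·█··███┃3          ┃          
   ┃█·███··┃           ┗━━━━━━━━━━
   ┃██·██··┃4       · ─ ·       · 
   ┃██···██┃                      
   ┃·███·██┃5           · ─ ·     
   ┃·████··┗━━━━━━━━━━━━━━━━━━━━━━
   ┃···██·█·█··█·····███··     ┃  
   ┃███·█···███·████·█··█·     ┃  
   ┃·█······███·█·██·█·█··     ┃  
   ┃···█·█··█··██···██····     ┃  
   ┃··█··██···█·█···██····     ┃  
   ┃········█·█······█··██     ┃  
   ┃                           ┃  
   ┃                           ┃  
   ┗━━━━━━━━━━━━━━━━━━━━━━━━━━━┛  
                                  
                                  


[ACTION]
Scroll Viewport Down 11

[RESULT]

   ┃ GameOf┃           ┃          
   ┠───────┃2          ┃          
   ┃Gen: 0 ┃           ┃          
   ┃·█··███┃3          ┃          
   ┃█·███··┃           ┗━━━━━━━━━━
   ┃██·██··┃4       · ─ ·       · 
   ┃██···██┃                      
   ┃·███·██┃5           · ─ ·     
   ┃·████··┗━━━━━━━━━━━━━━━━━━━━━━
   ┃···██·█·█··█·····███··     ┃  
   ┃███·█···███·████·█··█·     ┃  
   ┃·█······███·█·██·█·█··     ┃  
   ┃···█·█··█··██···██····     ┃  
   ┃··█··██···█·█···██····     ┃  
   ┃········█·█······█··██     ┃  
   ┃                           ┃  
   ┃                           ┃  
   ┗━━━━━━━━━━━━━━━━━━━━━━━━━━━┛  
                                  
                                  
                                  
                                  


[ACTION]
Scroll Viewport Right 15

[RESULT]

        ┃                     ┃   
        ┃                     ┃   
        ┃                     ┃   
        ┃                     ┃   
        ┗━━━━━━━━━━━━━━━━━━━━━┛   
     · ─ ·       ·   S┃           
                      ┃           
         · ─ ·        ┃           
━━━━━━━━━━━━━━━━━━━━━━┛           
█·····███··     ┃                 
·████·█··█·     ┃                 
·█·██·█·█··     ┃                 
██···██····     ┃                 
·█···██····     ┃                 
······█··██     ┃                 
                ┃                 
                ┃                 
━━━━━━━━━━━━━━━━┛                 
                                  
                                  
                                  
                                  


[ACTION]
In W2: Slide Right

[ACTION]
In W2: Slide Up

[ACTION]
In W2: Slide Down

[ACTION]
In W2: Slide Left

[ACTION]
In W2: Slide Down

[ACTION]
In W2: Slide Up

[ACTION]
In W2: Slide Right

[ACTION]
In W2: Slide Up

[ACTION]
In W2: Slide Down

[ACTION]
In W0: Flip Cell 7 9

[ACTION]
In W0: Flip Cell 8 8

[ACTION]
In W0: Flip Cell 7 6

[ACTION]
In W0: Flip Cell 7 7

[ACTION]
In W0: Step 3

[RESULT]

        ┃                     ┃   
        ┃                     ┃   
        ┃                     ┃   
        ┃                     ┃   
        ┗━━━━━━━━━━━━━━━━━━━━━┛   
     · ─ ·       ·   S┃           
                      ┃           
         · ─ ·        ┃           
━━━━━━━━━━━━━━━━━━━━━━┛           
·██··█·███·     ┃                 
····██·····     ┃                 
···········     ┃                 
···········     ┃                 
···········     ┃                 
█··········     ┃                 
                ┃                 
                ┃                 
━━━━━━━━━━━━━━━━┛                 
                                  
                                  
                                  
                                  


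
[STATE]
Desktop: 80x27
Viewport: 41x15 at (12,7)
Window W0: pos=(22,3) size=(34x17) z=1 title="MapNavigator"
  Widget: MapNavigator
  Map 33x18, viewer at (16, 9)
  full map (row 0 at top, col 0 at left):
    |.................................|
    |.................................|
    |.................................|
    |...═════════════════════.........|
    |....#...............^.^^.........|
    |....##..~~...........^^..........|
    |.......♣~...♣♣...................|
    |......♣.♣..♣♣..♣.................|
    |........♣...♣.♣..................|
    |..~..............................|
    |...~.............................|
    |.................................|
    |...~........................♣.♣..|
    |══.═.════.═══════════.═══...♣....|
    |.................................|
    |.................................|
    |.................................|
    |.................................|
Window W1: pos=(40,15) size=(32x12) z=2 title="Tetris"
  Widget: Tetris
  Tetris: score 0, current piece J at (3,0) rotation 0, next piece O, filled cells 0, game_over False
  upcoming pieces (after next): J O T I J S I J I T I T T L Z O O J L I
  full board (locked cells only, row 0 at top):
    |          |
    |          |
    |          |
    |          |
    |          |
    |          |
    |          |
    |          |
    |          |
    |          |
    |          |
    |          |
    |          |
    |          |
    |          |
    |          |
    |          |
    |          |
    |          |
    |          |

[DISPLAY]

          ┃....#...............^.^^......
          ┃....##..~~...........^^.......
          ┃.......♣~...♣♣................
          ┃......♣.♣..♣♣..♣..............
          ┃........♣...♣.♣...............
          ┃..~.............@.............
          ┃...~..........................
          ┃..............................
          ┃...~.............┏━━━━━━━━━━━━
          ┃══.═.════.═══════┃ Tetris     
          ┃.................┠────────────
          ┃.................┃          │N
          ┗━━━━━━━━━━━━━━━━━┃          │▓
                            ┃          │▓
                            ┃          │ 


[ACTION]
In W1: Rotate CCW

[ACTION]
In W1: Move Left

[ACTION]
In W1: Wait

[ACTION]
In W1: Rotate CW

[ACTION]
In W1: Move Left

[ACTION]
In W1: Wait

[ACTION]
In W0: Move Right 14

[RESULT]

          ┃......^.^^.........           
          ┃.......^^..........           
          ┃...................           
          ┃.♣.................           
          ┃♣..................           
          ┃................@..           
          ┃...................           
          ┃...................           
          ┃..............♣.♣┏━━━━━━━━━━━━
          ┃═══════.═══...♣..┃ Tetris     
          ┃.................┠────────────
          ┃.................┃          │N
          ┗━━━━━━━━━━━━━━━━━┃          │▓
                            ┃          │▓
                            ┃          │ 


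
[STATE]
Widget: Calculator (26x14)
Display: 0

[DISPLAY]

                         0
┌───┬───┬───┬───┐         
│ 7 │ 8 │ 9 │ ÷ │         
├───┼───┼───┼───┤         
│ 4 │ 5 │ 6 │ × │         
├───┼───┼───┼───┤         
│ 1 │ 2 │ 3 │ - │         
├───┼───┼───┼───┤         
│ 0 │ . │ = │ + │         
├───┼───┼───┼───┤         
│ C │ MC│ MR│ M+│         
└───┴───┴───┴───┘         
                          
                          


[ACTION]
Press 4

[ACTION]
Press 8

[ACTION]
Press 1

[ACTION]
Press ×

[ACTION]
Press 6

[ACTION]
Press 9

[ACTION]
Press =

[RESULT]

                     33189
┌───┬───┬───┬───┐         
│ 7 │ 8 │ 9 │ ÷ │         
├───┼───┼───┼───┤         
│ 4 │ 5 │ 6 │ × │         
├───┼───┼───┼───┤         
│ 1 │ 2 │ 3 │ - │         
├───┼───┼───┼───┤         
│ 0 │ . │ = │ + │         
├───┼───┼───┼───┤         
│ C │ MC│ MR│ M+│         
└───┴───┴───┴───┘         
                          
                          


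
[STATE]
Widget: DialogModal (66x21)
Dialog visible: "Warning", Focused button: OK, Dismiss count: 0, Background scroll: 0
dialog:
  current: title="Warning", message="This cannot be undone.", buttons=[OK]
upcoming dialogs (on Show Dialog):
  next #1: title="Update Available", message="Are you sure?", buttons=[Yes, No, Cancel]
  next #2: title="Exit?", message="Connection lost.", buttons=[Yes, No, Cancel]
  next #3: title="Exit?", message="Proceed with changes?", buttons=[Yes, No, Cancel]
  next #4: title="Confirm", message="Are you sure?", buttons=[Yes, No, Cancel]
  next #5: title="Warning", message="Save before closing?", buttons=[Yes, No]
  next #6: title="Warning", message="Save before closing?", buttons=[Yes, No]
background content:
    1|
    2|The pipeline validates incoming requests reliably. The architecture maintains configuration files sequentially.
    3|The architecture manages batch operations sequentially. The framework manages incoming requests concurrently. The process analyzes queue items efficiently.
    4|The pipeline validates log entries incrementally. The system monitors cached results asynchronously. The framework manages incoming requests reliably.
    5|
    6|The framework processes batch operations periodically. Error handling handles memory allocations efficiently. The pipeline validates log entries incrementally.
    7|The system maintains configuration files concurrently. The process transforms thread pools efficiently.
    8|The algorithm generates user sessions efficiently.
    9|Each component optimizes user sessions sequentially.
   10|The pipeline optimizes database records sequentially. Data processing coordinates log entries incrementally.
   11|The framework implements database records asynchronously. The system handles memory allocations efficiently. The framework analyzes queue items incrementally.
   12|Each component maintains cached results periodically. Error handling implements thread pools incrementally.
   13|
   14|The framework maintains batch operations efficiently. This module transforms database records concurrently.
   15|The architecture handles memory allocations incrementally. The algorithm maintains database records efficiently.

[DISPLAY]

                                                                  
The pipeline validates incoming requests reliably. The architectur
The architecture manages batch operations sequentially. The framew
The pipeline validates log entries incrementally. The system monit
                                                                  
The framework processes batch operations periodically. Error handl
The system maintains configuration files concurrently. The process
The algorithm generates user sessions efficiently.                
Each component optim┌────────────────────────┐ially.              
The pipeline optimiz│        Warning         │tially. Data process
The framework implem│ This cannot be undone. │chronously. The syst
Each component maint│          [OK]          │ically. Error handli
                    └────────────────────────┘                    
The framework maintains batch operations efficiently. This module 
The architecture handles memory allocations incrementally. The alg
                                                                  
                                                                  
                                                                  
                                                                  
                                                                  
                                                                  


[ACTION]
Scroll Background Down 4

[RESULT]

                                                                  
The framework processes batch operations periodically. Error handl
The system maintains configuration files concurrently. The process
The algorithm generates user sessions efficiently.                
Each component optimizes user sessions sequentially.              
The pipeline optimizes database records sequentially. Data process
The framework implements database records asynchronously. The syst
Each component maintains cached results periodically. Error handli
                    ┌────────────────────────┐                    
The framework mainta│        Warning         │iently. This module 
The architecture han│ This cannot be undone. │crementally. The alg
                    │          [OK]          │                    
                    └────────────────────────┘                    
                                                                  
                                                                  
                                                                  
                                                                  
                                                                  
                                                                  
                                                                  
                                                                  


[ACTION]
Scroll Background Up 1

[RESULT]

The pipeline validates log entries incrementally. The system monit
                                                                  
The framework processes batch operations periodically. Error handl
The system maintains configuration files concurrently. The process
The algorithm generates user sessions efficiently.                
Each component optimizes user sessions sequentially.              
The pipeline optimizes database records sequentially. Data process
The framework implements database records asynchronously. The syst
Each component maint┌────────────────────────┐ically. Error handli
                    │        Warning         │                    
The framework mainta│ This cannot be undone. │iently. This module 
The architecture han│          [OK]          │crementally. The alg
                    └────────────────────────┘                    
                                                                  
                                                                  
                                                                  
                                                                  
                                                                  
                                                                  
                                                                  
                                                                  
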